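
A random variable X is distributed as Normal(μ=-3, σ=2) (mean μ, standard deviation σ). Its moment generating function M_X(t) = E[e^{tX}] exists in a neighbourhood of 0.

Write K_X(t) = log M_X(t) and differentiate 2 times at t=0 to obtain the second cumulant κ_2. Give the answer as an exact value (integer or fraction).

κ_2 = K^(2)(0) = 4

M_X(t) = e^(2*t^2 - 3*t)
K_X(t) = log M_X(t) = 2*t^2 - 3*t
K^(2)(t) = 4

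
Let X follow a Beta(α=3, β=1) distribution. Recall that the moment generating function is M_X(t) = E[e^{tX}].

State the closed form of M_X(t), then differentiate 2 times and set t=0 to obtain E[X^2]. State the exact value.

M_X(t) = ₁F₁(3; 4; t)
dM/dt = 3*₁F₁(4; 5; t)/4
d^2M/dt^2 = 3*₁F₁(5; 6; t)/5

E[X^2] = d^2M/dt^2 |_{t=0} = 3/5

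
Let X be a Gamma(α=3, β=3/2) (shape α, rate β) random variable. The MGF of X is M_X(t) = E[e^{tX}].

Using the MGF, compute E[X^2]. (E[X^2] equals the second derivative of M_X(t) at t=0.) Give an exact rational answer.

M_X(t) = 27/(8*(3/2 - t)^3)
M′(t) = 162/(16*t^4 - 96*t^3 + 216*t^2 - 216*t + 81)
M′′(t) = -1296/(32*t^5 - 240*t^4 + 720*t^3 - 1080*t^2 + 810*t - 243)

E[X^2] = M′′(0) = 16/3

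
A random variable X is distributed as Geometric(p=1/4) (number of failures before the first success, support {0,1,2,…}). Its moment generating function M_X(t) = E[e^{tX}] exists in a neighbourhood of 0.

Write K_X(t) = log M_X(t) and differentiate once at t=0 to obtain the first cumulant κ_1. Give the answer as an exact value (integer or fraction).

κ_1 = dK/dt |_{t=0} = 3

M_X(t) = 1/(4*(1 - 3*e^(t)/4))
K_X(t) = log M_X(t) = -log(1 - 3*e^(t)/4) - 2*log(2)
dK/dt = -3*e^(t)/(3*e^(t) - 4)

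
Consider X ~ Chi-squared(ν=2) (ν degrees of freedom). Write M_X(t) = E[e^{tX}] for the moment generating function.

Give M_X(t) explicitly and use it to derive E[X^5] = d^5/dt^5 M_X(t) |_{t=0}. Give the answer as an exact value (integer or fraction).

M_X(t) = 1/(1 - 2*t)
D^5[M](t) = 3840/(64*t^6 - 192*t^5 + 240*t^4 - 160*t^3 + 60*t^2 - 12*t + 1)

E[X^5] = D^5[M](0) = 3840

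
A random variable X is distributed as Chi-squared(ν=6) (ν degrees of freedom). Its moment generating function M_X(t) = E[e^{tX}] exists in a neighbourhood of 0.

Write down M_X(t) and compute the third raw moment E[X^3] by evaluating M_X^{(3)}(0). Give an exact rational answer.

M_X(t) = (1 - 2*t)^(-3)
M^(3)(t) = 480/(64*t^6 - 192*t^5 + 240*t^4 - 160*t^3 + 60*t^2 - 12*t + 1)

E[X^3] = M^(3)(0) = 480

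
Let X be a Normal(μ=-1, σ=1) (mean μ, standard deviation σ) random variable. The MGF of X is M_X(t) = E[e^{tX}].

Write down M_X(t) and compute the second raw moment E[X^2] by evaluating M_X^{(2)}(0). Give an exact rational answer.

E[X^2] = d^2M/dt^2 |_{t=0} = 2

M_X(t) = e^(t^2/2 - t)
dM/dt = t*e^(-t)*e^(t^2/2) - e^(-t)*e^(t^2/2)
d^2M/dt^2 = (t^2*e^(t^2/2) - 2*t*e^(t^2/2) + 2*e^(t^2/2))*e^(-t)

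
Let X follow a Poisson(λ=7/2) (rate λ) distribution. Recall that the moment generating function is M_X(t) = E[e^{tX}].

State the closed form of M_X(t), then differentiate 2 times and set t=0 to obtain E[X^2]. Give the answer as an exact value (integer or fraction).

E[X^2] = M′′(0) = 63/4

M_X(t) = e^(7*e^(t)/2 - 7/2)
M′(t) = 7*e^(-7/2)*e^(t)*e^(7*e^(t)/2)/2
M′′(t) = (49*e^(2*t)*e^(7*e^(t)/2) + 14*e^(t)*e^(7*e^(t)/2))*e^(-7/2)/4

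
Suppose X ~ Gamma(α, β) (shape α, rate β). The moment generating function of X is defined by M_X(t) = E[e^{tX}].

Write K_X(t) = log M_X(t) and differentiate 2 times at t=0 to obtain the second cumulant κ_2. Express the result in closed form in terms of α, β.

M_X(t) = (β/(β - t))^α
K_X(t) = log M_X(t) = α*(log(β) - log(β - t))
D^2[K](t) = α/(β^2 - 2*β*t + t^2)

κ_2 = D^2[K](0) = α/β^2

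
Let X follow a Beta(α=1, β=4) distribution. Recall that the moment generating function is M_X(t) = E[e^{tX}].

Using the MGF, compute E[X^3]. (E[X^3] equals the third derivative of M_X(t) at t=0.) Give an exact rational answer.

M_X(t) = ₁F₁(1; 5; t)
M^(3)(t) = ₁F₁(4; 8; t)/35

E[X^3] = M^(3)(0) = 1/35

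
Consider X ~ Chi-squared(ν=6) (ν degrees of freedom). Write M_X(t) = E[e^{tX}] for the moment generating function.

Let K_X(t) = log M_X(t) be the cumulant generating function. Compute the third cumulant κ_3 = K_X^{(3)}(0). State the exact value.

κ_3 = K′′′(0) = 48

M_X(t) = (1 - 2*t)^(-3)
K_X(t) = log M_X(t) = -3*log(1 - 2*t)
K′(t) = -6/(2*t - 1)
K′′(t) = 12/(4*t^2 - 4*t + 1)
K′′′(t) = -48/(8*t^3 - 12*t^2 + 6*t - 1)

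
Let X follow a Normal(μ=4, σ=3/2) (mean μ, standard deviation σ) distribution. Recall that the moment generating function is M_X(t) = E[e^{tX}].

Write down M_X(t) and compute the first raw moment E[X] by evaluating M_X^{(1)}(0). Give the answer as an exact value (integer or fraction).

E[X] = D[M](0) = 4

M_X(t) = e^(9*t^2/8 + 4*t)
D[M](t) = 9*t*e^(4*t)*e^(9*t^2/8)/4 + 4*e^(4*t)*e^(9*t^2/8)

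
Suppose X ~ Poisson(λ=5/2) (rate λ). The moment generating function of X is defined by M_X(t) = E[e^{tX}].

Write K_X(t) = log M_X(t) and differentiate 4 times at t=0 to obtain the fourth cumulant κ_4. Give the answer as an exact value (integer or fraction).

M_X(t) = e^(5*e^(t)/2 - 5/2)
K_X(t) = log M_X(t) = 5*e^(t)/2 - 5/2
K^(4)(t) = 5*e^(t)/2

κ_4 = K^(4)(0) = 5/2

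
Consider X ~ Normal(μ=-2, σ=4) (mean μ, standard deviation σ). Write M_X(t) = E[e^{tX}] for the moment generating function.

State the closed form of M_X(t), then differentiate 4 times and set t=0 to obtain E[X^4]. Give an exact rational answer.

M_X(t) = e^(8*t^2 - 2*t)
M^(4)(t) = (65536*t^4*e^(8*t^2) - 32768*t^3*e^(8*t^2) + 30720*t^2*e^(8*t^2) - 6656*t*e^(8*t^2) + 1168*e^(8*t^2))*e^(-2*t)

E[X^4] = M^(4)(0) = 1168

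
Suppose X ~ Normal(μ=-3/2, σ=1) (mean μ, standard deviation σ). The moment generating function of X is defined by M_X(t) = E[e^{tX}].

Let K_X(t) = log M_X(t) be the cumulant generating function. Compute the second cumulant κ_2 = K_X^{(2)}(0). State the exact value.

κ_2 = D^2[K](0) = 1

M_X(t) = e^(t^2/2 - 3*t/2)
K_X(t) = log M_X(t) = t^2/2 - 3*t/2
D^2[K](t) = 1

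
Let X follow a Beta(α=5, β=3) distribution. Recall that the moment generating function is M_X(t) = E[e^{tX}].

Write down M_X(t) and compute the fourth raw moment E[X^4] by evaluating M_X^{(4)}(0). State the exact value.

E[X^4] = M^(4)(0) = 7/33

M_X(t) = ₁F₁(5; 8; t)
M^(4)(t) = 7*₁F₁(9; 12; t)/33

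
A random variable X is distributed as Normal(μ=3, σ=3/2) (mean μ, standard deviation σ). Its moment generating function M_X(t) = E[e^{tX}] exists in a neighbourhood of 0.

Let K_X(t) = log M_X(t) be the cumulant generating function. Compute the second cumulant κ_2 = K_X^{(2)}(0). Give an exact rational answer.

κ_2 = d^2K/dt^2 |_{t=0} = 9/4

M_X(t) = e^(9*t^2/8 + 3*t)
K_X(t) = log M_X(t) = 9*t^2/8 + 3*t
dK/dt = 9*t/4 + 3
d^2K/dt^2 = 9/4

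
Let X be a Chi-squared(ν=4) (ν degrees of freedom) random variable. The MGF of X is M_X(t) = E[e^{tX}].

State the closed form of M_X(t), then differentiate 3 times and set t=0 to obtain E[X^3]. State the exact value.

M_X(t) = (1 - 2*t)^(-2)
M′(t) = -4/(8*t^3 - 12*t^2 + 6*t - 1)
M′′(t) = 24/(16*t^4 - 32*t^3 + 24*t^2 - 8*t + 1)
M′′′(t) = -192/(32*t^5 - 80*t^4 + 80*t^3 - 40*t^2 + 10*t - 1)

E[X^3] = M′′′(0) = 192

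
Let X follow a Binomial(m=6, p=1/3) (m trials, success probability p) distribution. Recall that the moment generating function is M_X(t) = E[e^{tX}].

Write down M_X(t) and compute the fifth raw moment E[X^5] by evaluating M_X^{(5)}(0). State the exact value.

M_X(t) = (e^(t)/3 + 2/3)^6
D^5[M](t) = 32*e^(6*t)/3 + 12500*e^(5*t)/243 + 20480*e^(4*t)/243 + 160*e^(3*t)/3 + 2560*e^(2*t)/243 + 64*e^(t)/243

E[X^5] = D^5[M](0) = 5684/27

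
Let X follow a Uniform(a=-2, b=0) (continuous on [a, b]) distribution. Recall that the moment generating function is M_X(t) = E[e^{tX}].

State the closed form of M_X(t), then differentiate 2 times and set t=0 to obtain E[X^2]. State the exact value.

E[X^2] = M^(2)(0) = 4/3

M_X(t) = (1 - e^(-2*t))/(2*t)
M^(2)(t) = (-2*t^2 - 2*t + e^(2*t) - 1)*e^(-2*t)/t^3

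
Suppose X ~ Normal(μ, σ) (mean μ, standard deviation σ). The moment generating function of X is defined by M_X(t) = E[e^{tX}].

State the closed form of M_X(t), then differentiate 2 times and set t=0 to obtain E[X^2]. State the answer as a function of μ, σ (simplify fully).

M_X(t) = e^(μ*t + σ^2*t^2/2)
D^2[M](t) = μ^2*e^(μ*t)*e^(σ^2*t^2/2) + 2*μ*σ^2*t*e^(μ*t)*e^(σ^2*t^2/2) + σ^4*t^2*e^(μ*t)*e^(σ^2*t^2/2) + σ^2*e^(μ*t)*e^(σ^2*t^2/2)

E[X^2] = D^2[M](0) = μ^2 + σ^2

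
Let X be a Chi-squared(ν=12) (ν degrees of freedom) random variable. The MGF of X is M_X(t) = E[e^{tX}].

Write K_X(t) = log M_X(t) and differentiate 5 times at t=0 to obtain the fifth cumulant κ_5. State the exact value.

M_X(t) = (1 - 2*t)^(-6)
K_X(t) = log M_X(t) = -6*log(1 - 2*t)
K′(t) = -12/(2*t - 1)
K′′(t) = 24/(4*t^2 - 4*t + 1)
K′′′(t) = -96/(8*t^3 - 12*t^2 + 6*t - 1)
K′′′′(t) = 576/(16*t^4 - 32*t^3 + 24*t^2 - 8*t + 1)
K′′′′′(t) = -4608/(32*t^5 - 80*t^4 + 80*t^3 - 40*t^2 + 10*t - 1)

κ_5 = K′′′′′(0) = 4608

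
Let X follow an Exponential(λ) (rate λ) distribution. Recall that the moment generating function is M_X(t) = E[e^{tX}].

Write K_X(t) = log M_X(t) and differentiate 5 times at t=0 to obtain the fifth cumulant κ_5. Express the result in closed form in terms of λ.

κ_5 = K^(5)(0) = 24/λ^5

M_X(t) = λ/(λ - t)
K_X(t) = log M_X(t) = log(λ) - log(λ - t)
K^(5)(t) = -24/(-λ^5 + 5*λ^4*t - 10*λ^3*t^2 + 10*λ^2*t^3 - 5*λ*t^4 + t^5)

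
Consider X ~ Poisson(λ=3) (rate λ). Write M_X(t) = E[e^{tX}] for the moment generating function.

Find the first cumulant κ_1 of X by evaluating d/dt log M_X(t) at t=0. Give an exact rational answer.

M_X(t) = e^(3*e^(t) - 3)
K_X(t) = log M_X(t) = 3*e^(t) - 3
K′(t) = 3*e^(t)

κ_1 = K′(0) = 3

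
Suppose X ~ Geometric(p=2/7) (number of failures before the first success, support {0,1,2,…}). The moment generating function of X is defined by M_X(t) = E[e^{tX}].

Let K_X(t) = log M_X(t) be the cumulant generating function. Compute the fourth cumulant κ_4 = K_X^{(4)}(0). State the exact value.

κ_4 = D^4[K](0) = 3745/8

M_X(t) = 2/(7*(1 - 5*e^(t)/7))
K_X(t) = log M_X(t) = -log(1 - 5*e^(t)/7) - log(7) + log(2)
D^4[K](t) = (875*e^(3*t) + 4900*e^(2*t) + 1715*e^(t))/(625*e^(4*t) - 3500*e^(3*t) + 7350*e^(2*t) - 6860*e^(t) + 2401)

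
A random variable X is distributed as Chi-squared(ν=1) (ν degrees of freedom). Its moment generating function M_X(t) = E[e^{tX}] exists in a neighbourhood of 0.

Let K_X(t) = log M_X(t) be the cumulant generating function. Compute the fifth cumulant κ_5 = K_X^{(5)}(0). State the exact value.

M_X(t) = 1/√(1 - 2*t)
K_X(t) = log M_X(t) = -log(1 - 2*t)/2
D^5[K](t) = -384/(32*t^5 - 80*t^4 + 80*t^3 - 40*t^2 + 10*t - 1)

κ_5 = D^5[K](0) = 384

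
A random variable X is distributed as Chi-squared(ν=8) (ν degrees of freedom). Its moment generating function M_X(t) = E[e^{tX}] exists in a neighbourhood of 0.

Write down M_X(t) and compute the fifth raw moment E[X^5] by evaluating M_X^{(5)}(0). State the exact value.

E[X^5] = M′′′′′(0) = 215040

M_X(t) = (1 - 2*t)^(-4)
M′(t) = -8/(32*t^5 - 80*t^4 + 80*t^3 - 40*t^2 + 10*t - 1)
M′′(t) = 80/(64*t^6 - 192*t^5 + 240*t^4 - 160*t^3 + 60*t^2 - 12*t + 1)
M′′′(t) = -960/(128*t^7 - 448*t^6 + 672*t^5 - 560*t^4 + 280*t^3 - 84*t^2 + 14*t - 1)
M′′′′(t) = 13440/(256*t^8 - 1024*t^7 + 1792*t^6 - 1792*t^5 + 1120*t^4 - 448*t^3 + 112*t^2 - 16*t + 1)
M′′′′′(t) = -215040/(512*t^9 - 2304*t^8 + 4608*t^7 - 5376*t^6 + 4032*t^5 - 2016*t^4 + 672*t^3 - 144*t^2 + 18*t - 1)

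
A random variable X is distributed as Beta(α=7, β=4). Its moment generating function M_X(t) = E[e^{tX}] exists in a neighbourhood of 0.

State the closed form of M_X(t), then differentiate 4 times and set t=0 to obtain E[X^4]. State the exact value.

E[X^4] = D^4[M](0) = 30/143

M_X(t) = ₁F₁(7; 11; t)
D^4[M](t) = 30*₁F₁(11; 15; t)/143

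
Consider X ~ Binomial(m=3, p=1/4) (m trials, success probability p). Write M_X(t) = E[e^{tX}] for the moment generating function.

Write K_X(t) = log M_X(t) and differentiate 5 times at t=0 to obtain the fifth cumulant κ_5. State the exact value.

κ_5 = D^5[K](0) = -45/128

M_X(t) = (e^(t)/4 + 3/4)^3
K_X(t) = log M_X(t) = 3*log(e^(t)/4 + 3/4)
D^5[K](t) = (-9*e^(4*t) + 297*e^(3*t) - 891*e^(2*t) + 243*e^(t))/(e^(5*t) + 15*e^(4*t) + 90*e^(3*t) + 270*e^(2*t) + 405*e^(t) + 243)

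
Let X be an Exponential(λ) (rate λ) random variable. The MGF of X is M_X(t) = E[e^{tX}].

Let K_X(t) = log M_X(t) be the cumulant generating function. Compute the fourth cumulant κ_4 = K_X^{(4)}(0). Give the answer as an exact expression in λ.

κ_4 = d^4K/dt^4 |_{t=0} = 6/λ^4

M_X(t) = λ/(λ - t)
K_X(t) = log M_X(t) = log(λ) - log(λ - t)
dK/dt = -1/(-λ + t)
d^2K/dt^2 = 1/(λ^2 - 2*λ*t + t^2)
d^3K/dt^3 = -2/(-λ^3 + 3*λ^2*t - 3*λ*t^2 + t^3)
d^4K/dt^4 = 6/(λ^4 - 4*λ^3*t + 6*λ^2*t^2 - 4*λ*t^3 + t^4)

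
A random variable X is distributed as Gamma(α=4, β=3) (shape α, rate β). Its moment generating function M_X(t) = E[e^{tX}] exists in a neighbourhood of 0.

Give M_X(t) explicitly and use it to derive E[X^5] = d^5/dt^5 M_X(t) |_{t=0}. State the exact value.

E[X^5] = M′′′′′(0) = 2240/81

M_X(t) = 81/(3 - t)^4
M′(t) = -324/(t^5 - 15*t^4 + 90*t^3 - 270*t^2 + 405*t - 243)
M′′(t) = 1620/(t^6 - 18*t^5 + 135*t^4 - 540*t^3 + 1215*t^2 - 1458*t + 729)
M′′′(t) = -9720/(t^7 - 21*t^6 + 189*t^5 - 945*t^4 + 2835*t^3 - 5103*t^2 + 5103*t - 2187)
M′′′′(t) = 68040/(t^8 - 24*t^7 + 252*t^6 - 1512*t^5 + 5670*t^4 - 13608*t^3 + 20412*t^2 - 17496*t + 6561)
M′′′′′(t) = -544320/(t^9 - 27*t^8 + 324*t^7 - 2268*t^6 + 10206*t^5 - 30618*t^4 + 61236*t^3 - 78732*t^2 + 59049*t - 19683)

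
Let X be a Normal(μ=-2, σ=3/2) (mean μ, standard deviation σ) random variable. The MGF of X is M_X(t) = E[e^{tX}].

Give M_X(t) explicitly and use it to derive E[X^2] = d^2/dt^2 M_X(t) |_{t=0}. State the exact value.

M_X(t) = e^(9*t^2/8 - 2*t)
dM/dt = 9*t*e^(-2*t)*e^(9*t^2/8)/4 - 2*e^(-2*t)*e^(9*t^2/8)
d^2M/dt^2 = (81*t^2*e^(9*t^2/8) - 144*t*e^(9*t^2/8) + 100*e^(9*t^2/8))*e^(-2*t)/16

E[X^2] = d^2M/dt^2 |_{t=0} = 25/4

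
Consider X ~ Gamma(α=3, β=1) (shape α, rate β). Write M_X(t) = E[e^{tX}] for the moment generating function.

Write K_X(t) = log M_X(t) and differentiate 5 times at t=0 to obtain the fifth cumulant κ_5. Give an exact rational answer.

M_X(t) = (1 - t)^(-3)
K_X(t) = log M_X(t) = -3*log(1 - t)
D^5[K](t) = -72/(t^5 - 5*t^4 + 10*t^3 - 10*t^2 + 5*t - 1)

κ_5 = D^5[K](0) = 72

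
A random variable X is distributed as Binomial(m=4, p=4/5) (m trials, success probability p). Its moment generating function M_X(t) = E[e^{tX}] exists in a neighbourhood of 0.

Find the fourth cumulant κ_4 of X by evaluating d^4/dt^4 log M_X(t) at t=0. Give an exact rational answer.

κ_4 = d^4K/dt^4 |_{t=0} = 16/625

M_X(t) = (4*e^(t)/5 + 1/5)^4
K_X(t) = log M_X(t) = 4*log(4*e^(t)/5 + 1/5)
dK/dt = 16*e^(t)/(4*e^(t) + 1)
d^2K/dt^2 = 16*e^(t)/(16*e^(2*t) + 8*e^(t) + 1)
d^3K/dt^3 = (-64*e^(2*t) + 16*e^(t))/(64*e^(3*t) + 48*e^(2*t) + 12*e^(t) + 1)
d^4K/dt^4 = (256*e^(3*t) - 256*e^(2*t) + 16*e^(t))/(256*e^(4*t) + 256*e^(3*t) + 96*e^(2*t) + 16*e^(t) + 1)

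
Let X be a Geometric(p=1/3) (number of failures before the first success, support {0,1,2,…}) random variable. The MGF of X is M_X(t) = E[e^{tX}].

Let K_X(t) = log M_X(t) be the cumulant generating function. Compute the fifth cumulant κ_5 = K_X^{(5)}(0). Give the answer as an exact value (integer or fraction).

M_X(t) = 1/(3*(1 - 2*e^(t)/3))
K_X(t) = log M_X(t) = -log(1 - 2*e^(t)/3) - log(3)
dK/dt = -2*e^(t)/(2*e^(t) - 3)
d^2K/dt^2 = 6*e^(t)/(4*e^(2*t) - 12*e^(t) + 9)
d^3K/dt^3 = (-12*e^(2*t) - 18*e^(t))/(8*e^(3*t) - 36*e^(2*t) + 54*e^(t) - 27)
d^4K/dt^4 = (24*e^(3*t) + 144*e^(2*t) + 54*e^(t))/(16*e^(4*t) - 96*e^(3*t) + 216*e^(2*t) - 216*e^(t) + 81)
d^5K/dt^5 = (-48*e^(4*t) - 792*e^(3*t) - 1188*e^(2*t) - 162*e^(t))/(32*e^(5*t) - 240*e^(4*t) + 720*e^(3*t) - 1080*e^(2*t) + 810*e^(t) - 243)

κ_5 = d^5K/dt^5 |_{t=0} = 2190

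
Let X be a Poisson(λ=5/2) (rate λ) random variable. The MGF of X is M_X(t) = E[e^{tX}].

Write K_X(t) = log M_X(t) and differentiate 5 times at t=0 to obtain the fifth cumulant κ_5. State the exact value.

M_X(t) = e^(5*e^(t)/2 - 5/2)
K_X(t) = log M_X(t) = 5*e^(t)/2 - 5/2
D^5[K](t) = 5*e^(t)/2

κ_5 = D^5[K](0) = 5/2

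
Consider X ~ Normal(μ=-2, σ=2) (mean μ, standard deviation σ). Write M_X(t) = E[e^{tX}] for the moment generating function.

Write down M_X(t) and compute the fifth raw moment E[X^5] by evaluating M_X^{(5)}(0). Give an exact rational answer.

E[X^5] = M′′′′′(0) = -832

M_X(t) = e^(2*t^2 - 2*t)
M′(t) = 4*t*e^(-2*t)*e^(2*t^2) - 2*e^(-2*t)*e^(2*t^2)
M′′(t) = (16*t^2*e^(2*t^2) - 16*t*e^(2*t^2) + 8*e^(2*t^2))*e^(-2*t)
M′′′(t) = (64*t^3*e^(2*t^2) - 96*t^2*e^(2*t^2) + 96*t*e^(2*t^2) - 32*e^(2*t^2))*e^(-2*t)
M′′′′(t) = (256*t^4*e^(2*t^2) - 512*t^3*e^(2*t^2) + 768*t^2*e^(2*t^2) - 512*t*e^(2*t^2) + 160*e^(2*t^2))*e^(-2*t)
M′′′′′(t) = (1024*t^5*e^(2*t^2) - 2560*t^4*e^(2*t^2) + 5120*t^3*e^(2*t^2) - 5120*t^2*e^(2*t^2) + 3200*t*e^(2*t^2) - 832*e^(2*t^2))*e^(-2*t)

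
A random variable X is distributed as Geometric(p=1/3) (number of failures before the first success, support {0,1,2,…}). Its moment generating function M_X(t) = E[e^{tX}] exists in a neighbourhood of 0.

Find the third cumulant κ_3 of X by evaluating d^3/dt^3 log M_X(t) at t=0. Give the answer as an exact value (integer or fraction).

κ_3 = K′′′(0) = 30

M_X(t) = 1/(3*(1 - 2*e^(t)/3))
K_X(t) = log M_X(t) = -log(1 - 2*e^(t)/3) - log(3)
K′(t) = -2*e^(t)/(2*e^(t) - 3)
K′′(t) = 6*e^(t)/(4*e^(2*t) - 12*e^(t) + 9)
K′′′(t) = (-12*e^(2*t) - 18*e^(t))/(8*e^(3*t) - 36*e^(2*t) + 54*e^(t) - 27)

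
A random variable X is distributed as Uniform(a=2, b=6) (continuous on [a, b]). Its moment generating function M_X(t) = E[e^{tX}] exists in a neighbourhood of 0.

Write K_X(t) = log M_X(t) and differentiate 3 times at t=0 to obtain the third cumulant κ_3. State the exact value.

κ_3 = D^3[K](0) = 0

M_X(t) = (e^(6*t) - e^(2*t))/(4*t)
K_X(t) = log M_X(t) = -log(t) + log(e^(6*t) - e^(2*t)) - 2*log(2)
D^3[K](t) = (64*t^3*e^(8*t) + 64*t^3*e^(4*t) - 2*e^(12*t) + 6*e^(8*t) - 6*e^(4*t) + 2)/(t^3*e^(12*t) - 3*t^3*e^(8*t) + 3*t^3*e^(4*t) - t^3)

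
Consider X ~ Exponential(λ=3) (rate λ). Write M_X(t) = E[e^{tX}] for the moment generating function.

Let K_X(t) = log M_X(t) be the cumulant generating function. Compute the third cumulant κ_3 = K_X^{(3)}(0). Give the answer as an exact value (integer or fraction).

κ_3 = K′′′(0) = 2/27

M_X(t) = 3/(3 - t)
K_X(t) = log M_X(t) = -log(3 - t) + log(3)
K′(t) = -1/(t - 3)
K′′(t) = 1/(t^2 - 6*t + 9)
K′′′(t) = -2/(t^3 - 9*t^2 + 27*t - 27)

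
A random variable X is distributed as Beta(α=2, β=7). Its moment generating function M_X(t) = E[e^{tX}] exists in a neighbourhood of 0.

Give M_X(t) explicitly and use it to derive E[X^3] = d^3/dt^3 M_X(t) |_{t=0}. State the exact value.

E[X^3] = D^3[M](0) = 4/165

M_X(t) = ₁F₁(2; 9; t)
D^3[M](t) = 4*₁F₁(5; 12; t)/165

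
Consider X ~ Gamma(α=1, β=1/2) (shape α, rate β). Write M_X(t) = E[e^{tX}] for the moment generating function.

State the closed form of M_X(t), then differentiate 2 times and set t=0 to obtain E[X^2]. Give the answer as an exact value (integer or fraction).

M_X(t) = 1/(2*(1/2 - t))
dM/dt = 2/(4*t^2 - 4*t + 1)
d^2M/dt^2 = -8/(8*t^3 - 12*t^2 + 6*t - 1)

E[X^2] = d^2M/dt^2 |_{t=0} = 8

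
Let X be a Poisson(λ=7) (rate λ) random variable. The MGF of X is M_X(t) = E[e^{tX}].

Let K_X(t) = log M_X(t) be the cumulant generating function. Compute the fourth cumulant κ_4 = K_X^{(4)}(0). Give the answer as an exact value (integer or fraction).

κ_4 = K′′′′(0) = 7

M_X(t) = e^(7*e^(t) - 7)
K_X(t) = log M_X(t) = 7*e^(t) - 7
K′(t) = 7*e^(t)
K′′(t) = 7*e^(t)
K′′′(t) = 7*e^(t)
K′′′′(t) = 7*e^(t)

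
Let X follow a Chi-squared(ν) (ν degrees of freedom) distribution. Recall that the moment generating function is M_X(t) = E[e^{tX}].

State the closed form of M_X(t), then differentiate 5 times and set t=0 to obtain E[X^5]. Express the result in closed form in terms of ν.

E[X^5] = D^5[M](0) = ν*(ν^4 + 20*ν^3 + 140*ν^2 + 400*ν + 384)

M_X(t) = (1 - 2*t)^(-ν/2)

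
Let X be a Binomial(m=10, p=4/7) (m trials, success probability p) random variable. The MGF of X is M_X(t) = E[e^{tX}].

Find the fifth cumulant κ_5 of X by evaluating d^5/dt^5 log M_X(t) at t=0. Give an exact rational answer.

κ_5 = d^5K/dt^5 |_{t=0} = 11400/16807

M_X(t) = (4*e^(t)/7 + 3/7)^10
K_X(t) = log M_X(t) = 10*log(4*e^(t)/7 + 3/7)
dK/dt = 40*e^(t)/(4*e^(t) + 3)
d^2K/dt^2 = 120*e^(t)/(16*e^(2*t) + 24*e^(t) + 9)
d^3K/dt^3 = (-480*e^(2*t) + 360*e^(t))/(64*e^(3*t) + 144*e^(2*t) + 108*e^(t) + 27)
d^4K/dt^4 = (1920*e^(3*t) - 5760*e^(2*t) + 1080*e^(t))/(256*e^(4*t) + 768*e^(3*t) + 864*e^(2*t) + 432*e^(t) + 81)
d^5K/dt^5 = (-7680*e^(4*t) + 63360*e^(3*t) - 47520*e^(2*t) + 3240*e^(t))/(1024*e^(5*t) + 3840*e^(4*t) + 5760*e^(3*t) + 4320*e^(2*t) + 1620*e^(t) + 243)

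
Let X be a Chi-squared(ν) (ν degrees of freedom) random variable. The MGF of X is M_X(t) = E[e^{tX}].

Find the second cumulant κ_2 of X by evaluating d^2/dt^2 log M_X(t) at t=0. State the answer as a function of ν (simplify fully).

M_X(t) = (1 - 2*t)^(-ν/2)
K_X(t) = log M_X(t) = -ν*log(1 - 2*t)/2
dK/dt = -ν/(2*t - 1)
d^2K/dt^2 = 2*ν/(4*t^2 - 4*t + 1)

κ_2 = d^2K/dt^2 |_{t=0} = 2*ν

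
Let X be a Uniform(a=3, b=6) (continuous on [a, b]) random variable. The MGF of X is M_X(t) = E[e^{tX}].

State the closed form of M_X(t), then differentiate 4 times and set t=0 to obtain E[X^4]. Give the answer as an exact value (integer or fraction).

M_X(t) = (e^(6*t) - e^(3*t))/(3*t)
dM/dt = (6*t*e^(6*t) - 3*t*e^(3*t) - e^(6*t) + e^(3*t))/(3*t^2)
d^2M/dt^2 = (36*t^2*e^(6*t) - 9*t^2*e^(3*t) - 12*t*e^(6*t) + 6*t*e^(3*t) + 2*e^(6*t) - 2*e^(3*t))/(3*t^3)
d^3M/dt^3 = (72*t^3*e^(6*t) - 9*t^3*e^(3*t) - 36*t^2*e^(6*t) + 9*t^2*e^(3*t) + 12*t*e^(6*t) - 6*t*e^(3*t) - 2*e^(6*t) + 2*e^(3*t))/t^4

E[X^4] = d^4M/dt^4 |_{t=0} = 2511/5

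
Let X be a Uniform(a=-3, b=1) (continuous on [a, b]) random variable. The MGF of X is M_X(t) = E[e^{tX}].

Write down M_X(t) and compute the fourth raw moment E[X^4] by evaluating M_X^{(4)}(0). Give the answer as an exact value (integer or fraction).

M_X(t) = (e^(t) - e^(-3*t))/(4*t)
dM/dt = (t*e^(4*t) + 3*t - e^(4*t) + 1)*e^(-3*t)/(4*t^2)
d^2M/dt^2 = (t^2*e^(4*t) - 9*t^2 - 2*t*e^(4*t) - 6*t + 2*e^(4*t) - 2)*e^(-3*t)/(4*t^3)
d^3M/dt^3 = (t^3*e^(4*t) + 27*t^3 - 3*t^2*e^(4*t) + 27*t^2 + 6*t*e^(4*t) + 18*t - 6*e^(4*t) + 6)*e^(-3*t)/(4*t^4)
d^4M/dt^4 = (t^4*e^(4*t) - 81*t^4 - 4*t^3*e^(4*t) - 108*t^3 + 12*t^2*e^(4*t) - 108*t^2 - 24*t*e^(4*t) - 72*t + 24*e^(4*t) - 24)*e^(-3*t)/(4*t^5)

E[X^4] = d^4M/dt^4 |_{t=0} = 61/5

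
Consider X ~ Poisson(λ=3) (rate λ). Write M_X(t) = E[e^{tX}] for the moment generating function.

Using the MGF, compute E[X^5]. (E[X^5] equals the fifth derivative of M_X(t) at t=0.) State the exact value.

M_X(t) = e^(3*e^(t) - 3)
dM/dt = 3*e^(-3)*e^(t)*e^(3*e^(t))
d^2M/dt^2 = (9*e^(2*t)*e^(3*e^(t)) + 3*e^(t)*e^(3*e^(t)))*e^(-3)
d^3M/dt^3 = (27*e^(3*t)*e^(3*e^(t)) + 27*e^(2*t)*e^(3*e^(t)) + 3*e^(t)*e^(3*e^(t)))*e^(-3)
d^4M/dt^4 = (81*e^(4*t)*e^(3*e^(t)) + 162*e^(3*t)*e^(3*e^(t)) + 63*e^(2*t)*e^(3*e^(t)) + 3*e^(t)*e^(3*e^(t)))*e^(-3)
d^5M/dt^5 = (243*e^(5*t)*e^(3*e^(t)) + 810*e^(4*t)*e^(3*e^(t)) + 675*e^(3*t)*e^(3*e^(t)) + 135*e^(2*t)*e^(3*e^(t)) + 3*e^(t)*e^(3*e^(t)))*e^(-3)

E[X^5] = d^5M/dt^5 |_{t=0} = 1866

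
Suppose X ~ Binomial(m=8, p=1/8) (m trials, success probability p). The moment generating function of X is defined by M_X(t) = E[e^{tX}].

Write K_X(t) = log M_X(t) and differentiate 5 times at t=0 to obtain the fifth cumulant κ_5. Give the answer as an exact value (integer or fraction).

κ_5 = K^(5)(0) = -105/512

M_X(t) = (e^(t)/8 + 7/8)^8
K_X(t) = log M_X(t) = 8*log(e^(t)/8 + 7/8)
K^(5)(t) = (-56*e^(4*t) + 4312*e^(3*t) - 30184*e^(2*t) + 19208*e^(t))/(e^(5*t) + 35*e^(4*t) + 490*e^(3*t) + 3430*e^(2*t) + 12005*e^(t) + 16807)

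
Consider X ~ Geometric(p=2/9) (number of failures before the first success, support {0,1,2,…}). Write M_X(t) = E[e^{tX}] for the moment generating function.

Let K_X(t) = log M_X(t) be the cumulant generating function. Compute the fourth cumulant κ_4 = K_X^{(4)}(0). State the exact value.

M_X(t) = 2/(9*(1 - 7*e^(t)/9))
K_X(t) = log M_X(t) = -log(1 - 7*e^(t)/9) - 2*log(3) + log(2)
dK/dt = -7*e^(t)/(7*e^(t) - 9)
d^2K/dt^2 = 63*e^(t)/(49*e^(2*t) - 126*e^(t) + 81)
d^3K/dt^3 = (-441*e^(2*t) - 567*e^(t))/(343*e^(3*t) - 1323*e^(2*t) + 1701*e^(t) - 729)
d^4K/dt^4 = (3087*e^(3*t) + 15876*e^(2*t) + 5103*e^(t))/(2401*e^(4*t) - 12348*e^(3*t) + 23814*e^(2*t) - 20412*e^(t) + 6561)

κ_4 = d^4K/dt^4 |_{t=0} = 12033/8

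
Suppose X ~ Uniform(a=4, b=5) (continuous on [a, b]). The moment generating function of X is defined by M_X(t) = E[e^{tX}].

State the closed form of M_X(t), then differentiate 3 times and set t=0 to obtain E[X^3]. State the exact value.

E[X^3] = d^3M/dt^3 |_{t=0} = 369/4

M_X(t) = (e^(5*t) - e^(4*t))/t
dM/dt = (5*t*e^(5*t) - 4*t*e^(4*t) - e^(5*t) + e^(4*t))/t^2
d^2M/dt^2 = (25*t^2*e^(5*t) - 16*t^2*e^(4*t) - 10*t*e^(5*t) + 8*t*e^(4*t) + 2*e^(5*t) - 2*e^(4*t))/t^3
d^3M/dt^3 = (125*t^3*e^(5*t) - 64*t^3*e^(4*t) - 75*t^2*e^(5*t) + 48*t^2*e^(4*t) + 30*t*e^(5*t) - 24*t*e^(4*t) - 6*e^(5*t) + 6*e^(4*t))/t^4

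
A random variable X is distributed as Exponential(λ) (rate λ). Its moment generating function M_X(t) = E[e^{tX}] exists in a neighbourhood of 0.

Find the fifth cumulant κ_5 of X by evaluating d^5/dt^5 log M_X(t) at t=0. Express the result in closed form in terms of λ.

κ_5 = K^(5)(0) = 24/λ^5

M_X(t) = λ/(λ - t)
K_X(t) = log M_X(t) = log(λ) - log(λ - t)
K^(5)(t) = -24/(-λ^5 + 5*λ^4*t - 10*λ^3*t^2 + 10*λ^2*t^3 - 5*λ*t^4 + t^5)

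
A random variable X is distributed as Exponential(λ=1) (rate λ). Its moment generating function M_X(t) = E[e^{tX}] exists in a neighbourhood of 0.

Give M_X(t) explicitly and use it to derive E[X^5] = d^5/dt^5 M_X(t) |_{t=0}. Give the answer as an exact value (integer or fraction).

M_X(t) = 1/(1 - t)
D^5[M](t) = 120/(t^6 - 6*t^5 + 15*t^4 - 20*t^3 + 15*t^2 - 6*t + 1)

E[X^5] = D^5[M](0) = 120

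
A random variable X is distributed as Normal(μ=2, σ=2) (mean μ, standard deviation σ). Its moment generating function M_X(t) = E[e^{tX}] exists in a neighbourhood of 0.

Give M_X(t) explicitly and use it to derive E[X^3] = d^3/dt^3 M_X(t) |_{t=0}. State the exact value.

M_X(t) = e^(2*t^2 + 2*t)
M^(3)(t) = 64*t^3*e^(2*t)*e^(2*t^2) + 96*t^2*e^(2*t)*e^(2*t^2) + 96*t*e^(2*t)*e^(2*t^2) + 32*e^(2*t)*e^(2*t^2)

E[X^3] = M^(3)(0) = 32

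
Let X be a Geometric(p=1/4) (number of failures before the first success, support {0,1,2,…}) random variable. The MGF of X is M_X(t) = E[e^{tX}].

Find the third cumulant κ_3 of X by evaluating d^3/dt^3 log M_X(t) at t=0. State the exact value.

M_X(t) = 1/(4*(1 - 3*e^(t)/4))
K_X(t) = log M_X(t) = -log(1 - 3*e^(t)/4) - 2*log(2)
K^(3)(t) = (-36*e^(2*t) - 48*e^(t))/(27*e^(3*t) - 108*e^(2*t) + 144*e^(t) - 64)

κ_3 = K^(3)(0) = 84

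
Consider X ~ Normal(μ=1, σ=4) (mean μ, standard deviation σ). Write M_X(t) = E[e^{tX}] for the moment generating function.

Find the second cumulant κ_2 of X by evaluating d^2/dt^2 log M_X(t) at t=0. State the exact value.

M_X(t) = e^(8*t^2 + t)
K_X(t) = log M_X(t) = 8*t^2 + t
dK/dt = 16*t + 1
d^2K/dt^2 = 16

κ_2 = d^2K/dt^2 |_{t=0} = 16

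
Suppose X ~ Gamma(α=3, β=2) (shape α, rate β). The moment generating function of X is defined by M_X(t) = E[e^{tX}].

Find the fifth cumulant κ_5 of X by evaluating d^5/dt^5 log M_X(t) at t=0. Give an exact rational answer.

M_X(t) = 8/(2 - t)^3
K_X(t) = log M_X(t) = -3*log(2 - t) + 3*log(2)
K′(t) = -3/(t - 2)
K′′(t) = 3/(t^2 - 4*t + 4)
K′′′(t) = -6/(t^3 - 6*t^2 + 12*t - 8)
K′′′′(t) = 18/(t^4 - 8*t^3 + 24*t^2 - 32*t + 16)
K′′′′′(t) = -72/(t^5 - 10*t^4 + 40*t^3 - 80*t^2 + 80*t - 32)

κ_5 = K′′′′′(0) = 9/4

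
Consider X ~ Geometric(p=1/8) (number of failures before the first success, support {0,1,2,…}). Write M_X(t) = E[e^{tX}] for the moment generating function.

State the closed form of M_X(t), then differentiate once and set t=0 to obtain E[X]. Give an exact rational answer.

E[X] = dM/dt |_{t=0} = 7

M_X(t) = 1/(8*(1 - 7*e^(t)/8))
dM/dt = 7*e^(t)/(49*e^(2*t) - 112*e^(t) + 64)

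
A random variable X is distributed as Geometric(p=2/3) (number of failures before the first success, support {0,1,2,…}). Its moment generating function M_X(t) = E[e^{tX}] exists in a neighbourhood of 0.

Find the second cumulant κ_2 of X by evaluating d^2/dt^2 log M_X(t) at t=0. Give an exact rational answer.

M_X(t) = 2/(3*(1 - e^(t)/3))
K_X(t) = log M_X(t) = -log(1 - e^(t)/3) - log(3) + log(2)
K′(t) = -e^(t)/(e^(t) - 3)
K′′(t) = 3*e^(t)/(e^(2*t) - 6*e^(t) + 9)

κ_2 = K′′(0) = 3/4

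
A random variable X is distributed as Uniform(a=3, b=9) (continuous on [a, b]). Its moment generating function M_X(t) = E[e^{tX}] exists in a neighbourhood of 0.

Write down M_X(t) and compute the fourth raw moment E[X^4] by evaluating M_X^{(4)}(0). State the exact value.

E[X^4] = M^(4)(0) = 9801/5

M_X(t) = (e^(9*t) - e^(3*t))/(6*t)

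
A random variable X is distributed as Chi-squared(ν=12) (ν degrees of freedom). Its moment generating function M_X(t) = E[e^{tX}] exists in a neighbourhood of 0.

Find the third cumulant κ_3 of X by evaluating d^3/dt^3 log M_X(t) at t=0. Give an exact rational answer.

κ_3 = K^(3)(0) = 96

M_X(t) = (1 - 2*t)^(-6)
K_X(t) = log M_X(t) = -6*log(1 - 2*t)
K^(3)(t) = -96/(8*t^3 - 12*t^2 + 6*t - 1)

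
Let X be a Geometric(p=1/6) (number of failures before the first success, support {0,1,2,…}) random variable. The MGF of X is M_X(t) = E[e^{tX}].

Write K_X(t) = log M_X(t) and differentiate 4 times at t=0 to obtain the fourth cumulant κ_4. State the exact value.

κ_4 = K^(4)(0) = 5430

M_X(t) = 1/(6*(1 - 5*e^(t)/6))
K_X(t) = log M_X(t) = -log(1 - 5*e^(t)/6) - log(6)
K^(4)(t) = (750*e^(3*t) + 3600*e^(2*t) + 1080*e^(t))/(625*e^(4*t) - 3000*e^(3*t) + 5400*e^(2*t) - 4320*e^(t) + 1296)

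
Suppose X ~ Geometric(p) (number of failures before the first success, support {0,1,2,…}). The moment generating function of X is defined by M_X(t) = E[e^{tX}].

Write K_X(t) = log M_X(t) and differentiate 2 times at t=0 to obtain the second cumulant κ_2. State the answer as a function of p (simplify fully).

M_X(t) = p/(-(1 - p)*e^(t) + 1)
K_X(t) = log M_X(t) = log(p) - log(-(1 - p)*e^(t) + 1)
dK/dt = (-p*e^(t) + e^(t))/(p*e^(t) - e^(t) + 1)
d^2K/dt^2 = (-p*e^(t) + e^(t))/(p^2*e^(2*t) - 2*p*e^(2*t) + 2*p*e^(t) + e^(2*t) - 2*e^(t) + 1)

κ_2 = d^2K/dt^2 |_{t=0} = (1 - p)/p^2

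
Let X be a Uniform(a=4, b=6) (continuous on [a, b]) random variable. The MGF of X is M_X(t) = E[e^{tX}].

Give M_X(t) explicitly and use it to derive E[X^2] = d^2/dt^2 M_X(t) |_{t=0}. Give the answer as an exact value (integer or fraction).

M_X(t) = (e^(6*t) - e^(4*t))/(2*t)
dM/dt = (6*t*e^(6*t) - 4*t*e^(4*t) - e^(6*t) + e^(4*t))/(2*t^2)
d^2M/dt^2 = (18*t^2*e^(6*t) - 8*t^2*e^(4*t) - 6*t*e^(6*t) + 4*t*e^(4*t) + e^(6*t) - e^(4*t))/t^3

E[X^2] = d^2M/dt^2 |_{t=0} = 76/3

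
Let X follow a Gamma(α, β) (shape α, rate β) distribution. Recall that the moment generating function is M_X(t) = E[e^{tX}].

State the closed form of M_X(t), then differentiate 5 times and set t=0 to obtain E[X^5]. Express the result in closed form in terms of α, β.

E[X^5] = d^5M/dt^5 |_{t=0} = α*(α^4 + 10*α^3 + 35*α^2 + 50*α + 24)/β^5

M_X(t) = (β/(β - t))^α
dM/dt = -α*β^α*(1/(β - t))^α/(-β + t)
d^2M/dt^2 = (α^2*β^α*(1/(β - t))^α + α*β^α*(1/(β - t))^α)/(β^2 - 2*β*t + t^2)
d^3M/dt^3 = (-α^3*β^α*(1/(β - t))^α - 3*α^2*β^α*(1/(β - t))^α - 2*α*β^α*(1/(β - t))^α)/(-β^3 + 3*β^2*t - 3*β*t^2 + t^3)
d^4M/dt^4 = (α^4*β^α*(1/(β - t))^α + 6*α^3*β^α*(1/(β - t))^α + 11*α^2*β^α*(1/(β - t))^α + 6*α*β^α*(1/(β - t))^α)/(β^4 - 4*β^3*t + 6*β^2*t^2 - 4*β*t^3 + t^4)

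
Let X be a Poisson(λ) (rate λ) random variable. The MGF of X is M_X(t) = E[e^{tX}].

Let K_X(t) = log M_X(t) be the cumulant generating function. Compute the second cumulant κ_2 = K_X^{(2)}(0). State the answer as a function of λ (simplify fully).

M_X(t) = e^(λ*(e^(t) - 1))
K_X(t) = log M_X(t) = λ*(e^(t) - 1)
K^(2)(t) = λ*e^(t)

κ_2 = K^(2)(0) = λ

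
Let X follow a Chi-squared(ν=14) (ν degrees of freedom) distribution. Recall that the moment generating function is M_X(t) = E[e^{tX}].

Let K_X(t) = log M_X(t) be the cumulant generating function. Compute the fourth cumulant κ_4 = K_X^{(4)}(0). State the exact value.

κ_4 = K′′′′(0) = 672

M_X(t) = (1 - 2*t)^(-7)
K_X(t) = log M_X(t) = -7*log(1 - 2*t)
K′(t) = -14/(2*t - 1)
K′′(t) = 28/(4*t^2 - 4*t + 1)
K′′′(t) = -112/(8*t^3 - 12*t^2 + 6*t - 1)
K′′′′(t) = 672/(16*t^4 - 32*t^3 + 24*t^2 - 8*t + 1)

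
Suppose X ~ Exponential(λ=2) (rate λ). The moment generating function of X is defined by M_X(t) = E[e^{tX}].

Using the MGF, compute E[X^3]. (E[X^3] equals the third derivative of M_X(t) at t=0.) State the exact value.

M_X(t) = 2/(2 - t)
dM/dt = 2/(t^2 - 4*t + 4)
d^2M/dt^2 = -4/(t^3 - 6*t^2 + 12*t - 8)
d^3M/dt^3 = 12/(t^4 - 8*t^3 + 24*t^2 - 32*t + 16)

E[X^3] = d^3M/dt^3 |_{t=0} = 3/4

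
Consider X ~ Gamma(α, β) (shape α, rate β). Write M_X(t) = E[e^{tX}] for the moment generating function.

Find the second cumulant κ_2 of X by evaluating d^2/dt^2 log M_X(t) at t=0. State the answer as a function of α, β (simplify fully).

M_X(t) = (β/(β - t))^α
K_X(t) = log M_X(t) = α*(log(β) - log(β - t))
K^(2)(t) = α/(β^2 - 2*β*t + t^2)

κ_2 = K^(2)(0) = α/β^2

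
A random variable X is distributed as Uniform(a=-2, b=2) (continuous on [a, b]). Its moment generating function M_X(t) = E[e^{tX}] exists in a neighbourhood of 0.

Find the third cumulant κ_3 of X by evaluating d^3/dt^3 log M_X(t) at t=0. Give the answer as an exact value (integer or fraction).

κ_3 = D^3[K](0) = 0

M_X(t) = (e^(2*t) - e^(-2*t))/(4*t)
K_X(t) = log M_X(t) = -log(t) + log(e^(2*t) - e^(-2*t)) - 2*log(2)
D^3[K](t) = (64*t^3*e^(8*t) + 64*t^3*e^(4*t) - 2*e^(12*t) + 6*e^(8*t) - 6*e^(4*t) + 2)/(t^3*e^(12*t) - 3*t^3*e^(8*t) + 3*t^3*e^(4*t) - t^3)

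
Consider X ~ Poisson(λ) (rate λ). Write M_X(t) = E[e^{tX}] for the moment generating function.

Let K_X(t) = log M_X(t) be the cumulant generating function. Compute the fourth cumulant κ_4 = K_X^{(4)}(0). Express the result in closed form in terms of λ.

M_X(t) = e^(λ*(e^(t) - 1))
K_X(t) = log M_X(t) = λ*(e^(t) - 1)
D^4[K](t) = λ*e^(t)

κ_4 = D^4[K](0) = λ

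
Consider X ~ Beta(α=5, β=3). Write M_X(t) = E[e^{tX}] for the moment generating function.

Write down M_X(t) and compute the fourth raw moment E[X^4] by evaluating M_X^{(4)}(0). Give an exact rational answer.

M_X(t) = ₁F₁(5; 8; t)
M′(t) = 5*₁F₁(6; 9; t)/8
M′′(t) = 5*₁F₁(7; 10; t)/12
M′′′(t) = 7*₁F₁(8; 11; t)/24
M′′′′(t) = 7*₁F₁(9; 12; t)/33

E[X^4] = M′′′′(0) = 7/33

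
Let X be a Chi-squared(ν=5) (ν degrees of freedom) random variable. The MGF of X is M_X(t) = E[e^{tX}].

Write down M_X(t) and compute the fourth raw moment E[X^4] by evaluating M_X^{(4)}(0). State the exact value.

E[X^4] = D^4[M](0) = 3465

M_X(t) = (1 - 2*t)^(-5/2)
D^4[M](t) = 3465/(64*t^6*√(1 - 2*t) - 192*t^5*√(1 - 2*t) + 240*t^4*√(1 - 2*t) - 160*t^3*√(1 - 2*t) + 60*t^2*√(1 - 2*t) - 12*t*√(1 - 2*t) + √(1 - 2*t))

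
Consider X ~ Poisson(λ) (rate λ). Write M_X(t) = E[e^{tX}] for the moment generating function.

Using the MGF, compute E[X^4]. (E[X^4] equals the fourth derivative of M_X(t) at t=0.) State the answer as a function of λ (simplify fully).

M_X(t) = e^(λ*(e^(t) - 1))
M^(4)(t) = (λ^4*e^(4*t)*e^(λ*e^(t)) + 6*λ^3*e^(3*t)*e^(λ*e^(t)) + 7*λ^2*e^(2*t)*e^(λ*e^(t)) + λ*e^(t)*e^(λ*e^(t)))*e^(-λ)

E[X^4] = M^(4)(0) = λ*(λ^3 + 6*λ^2 + 7*λ + 1)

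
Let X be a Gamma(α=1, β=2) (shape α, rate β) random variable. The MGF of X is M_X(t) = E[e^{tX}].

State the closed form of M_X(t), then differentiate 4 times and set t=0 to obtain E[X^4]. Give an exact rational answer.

M_X(t) = 2/(2 - t)
M^(4)(t) = -48/(t^5 - 10*t^4 + 40*t^3 - 80*t^2 + 80*t - 32)

E[X^4] = M^(4)(0) = 3/2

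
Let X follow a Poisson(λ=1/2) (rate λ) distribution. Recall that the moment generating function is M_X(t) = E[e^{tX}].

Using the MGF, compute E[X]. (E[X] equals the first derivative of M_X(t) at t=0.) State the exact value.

M_X(t) = e^(e^(t)/2 - 1/2)
D[M](t) = e^(-1/2)*e^(t)*e^(e^(t)/2)/2

E[X] = D[M](0) = 1/2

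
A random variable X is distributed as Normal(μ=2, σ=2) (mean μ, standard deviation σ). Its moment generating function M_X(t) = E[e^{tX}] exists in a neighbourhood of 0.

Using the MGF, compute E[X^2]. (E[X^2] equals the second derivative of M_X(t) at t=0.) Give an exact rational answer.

E[X^2] = M′′(0) = 8

M_X(t) = e^(2*t^2 + 2*t)
M′(t) = 4*t*e^(2*t)*e^(2*t^2) + 2*e^(2*t)*e^(2*t^2)
M′′(t) = 16*t^2*e^(2*t)*e^(2*t^2) + 16*t*e^(2*t)*e^(2*t^2) + 8*e^(2*t)*e^(2*t^2)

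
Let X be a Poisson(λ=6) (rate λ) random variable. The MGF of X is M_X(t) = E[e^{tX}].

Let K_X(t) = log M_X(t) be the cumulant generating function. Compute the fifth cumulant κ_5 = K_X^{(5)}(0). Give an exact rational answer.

κ_5 = d^5K/dt^5 |_{t=0} = 6

M_X(t) = e^(6*e^(t) - 6)
K_X(t) = log M_X(t) = 6*e^(t) - 6
dK/dt = 6*e^(t)
d^2K/dt^2 = 6*e^(t)
d^3K/dt^3 = 6*e^(t)
d^4K/dt^4 = 6*e^(t)
d^5K/dt^5 = 6*e^(t)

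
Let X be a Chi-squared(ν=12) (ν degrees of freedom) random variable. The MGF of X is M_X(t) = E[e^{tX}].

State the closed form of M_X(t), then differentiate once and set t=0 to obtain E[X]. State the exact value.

M_X(t) = (1 - 2*t)^(-6)
D[M](t) = -12/(128*t^7 - 448*t^6 + 672*t^5 - 560*t^4 + 280*t^3 - 84*t^2 + 14*t - 1)

E[X] = D[M](0) = 12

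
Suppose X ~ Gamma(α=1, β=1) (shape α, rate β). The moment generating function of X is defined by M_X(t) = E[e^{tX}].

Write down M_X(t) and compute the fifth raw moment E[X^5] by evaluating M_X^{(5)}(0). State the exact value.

M_X(t) = 1/(1 - t)
M′(t) = 1/(t^2 - 2*t + 1)
M′′(t) = -2/(t^3 - 3*t^2 + 3*t - 1)
M′′′(t) = 6/(t^4 - 4*t^3 + 6*t^2 - 4*t + 1)
M′′′′(t) = -24/(t^5 - 5*t^4 + 10*t^3 - 10*t^2 + 5*t - 1)
M′′′′′(t) = 120/(t^6 - 6*t^5 + 15*t^4 - 20*t^3 + 15*t^2 - 6*t + 1)

E[X^5] = M′′′′′(0) = 120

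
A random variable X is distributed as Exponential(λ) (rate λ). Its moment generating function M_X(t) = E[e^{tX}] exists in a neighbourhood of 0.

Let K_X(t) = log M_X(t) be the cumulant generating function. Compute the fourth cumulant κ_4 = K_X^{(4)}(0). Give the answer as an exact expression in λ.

κ_4 = K^(4)(0) = 6/λ^4

M_X(t) = λ/(λ - t)
K_X(t) = log M_X(t) = log(λ) - log(λ - t)
K^(4)(t) = 6/(λ^4 - 4*λ^3*t + 6*λ^2*t^2 - 4*λ*t^3 + t^4)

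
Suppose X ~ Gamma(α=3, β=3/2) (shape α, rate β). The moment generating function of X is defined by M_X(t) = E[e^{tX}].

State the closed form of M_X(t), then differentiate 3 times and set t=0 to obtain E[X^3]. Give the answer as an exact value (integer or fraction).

E[X^3] = d^3M/dt^3 |_{t=0} = 160/9

M_X(t) = 27/(8*(3/2 - t)^3)
dM/dt = 162/(16*t^4 - 96*t^3 + 216*t^2 - 216*t + 81)
d^2M/dt^2 = -1296/(32*t^5 - 240*t^4 + 720*t^3 - 1080*t^2 + 810*t - 243)
d^3M/dt^3 = 12960/(64*t^6 - 576*t^5 + 2160*t^4 - 4320*t^3 + 4860*t^2 - 2916*t + 729)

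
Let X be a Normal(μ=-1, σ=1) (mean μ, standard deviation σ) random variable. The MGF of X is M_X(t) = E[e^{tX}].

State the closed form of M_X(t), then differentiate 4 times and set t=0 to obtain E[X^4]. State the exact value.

M_X(t) = e^(t^2/2 - t)
M^(4)(t) = (t^4*e^(t^2/2) - 4*t^3*e^(t^2/2) + 12*t^2*e^(t^2/2) - 16*t*e^(t^2/2) + 10*e^(t^2/2))*e^(-t)

E[X^4] = M^(4)(0) = 10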